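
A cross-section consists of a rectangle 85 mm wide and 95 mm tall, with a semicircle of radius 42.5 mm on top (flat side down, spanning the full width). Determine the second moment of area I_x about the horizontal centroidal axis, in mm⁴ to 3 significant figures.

I_x ≈ 1.54 × 10⁷ mm⁴

Treat the section as a set of non-overlapping primitives; coordinates are from the bounding-box lower-left.
Rectangular body: 85 × 95, A = 8 075 mm², y = 47.5 mm, Ī = 6 073 073 mm⁴.
Semicircular cap: semicircle r = 42.5, A = 2837.3 mm², y = 113.04 mm, Ī = 358 086 mm⁴.
Centroid: ȳ = ΣA·y / ΣA = 64.54 mm.
Transfer each piece to the horizontal centroidal axis using Ī + A·d² with d = y − 64.54:
  rectangular body: d = -17.04 mm → contributes +8 417 787 mm⁴
  semicircular cap: d = 48.497 mm → contributes +7 031 294 mm⁴
Total I = 15 449 081 mm⁴.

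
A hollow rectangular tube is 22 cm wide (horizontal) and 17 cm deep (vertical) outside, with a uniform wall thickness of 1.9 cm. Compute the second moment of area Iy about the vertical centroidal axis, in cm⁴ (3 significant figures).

Iy ≈ 8450 cm⁴

Break the section into simple shapes (no overlaps), measuring from the bottom-left corner of the bounding box.
Outer rectangle: 22 × 17, A = 374 cm², x = 11 cm, Ī = 15 085 cm⁴.
Inner void (subtracted): 18.2 × 13.2, A = 240.24 cm², x = 11 cm, Ī = 6631.4 cm⁴.
By symmetry the centroid is at mid-width, x̄ = 11 cm.
All pieces are centred on the vertical centroidal axis, so I = ΣĪ (holes subtracted) = 8453.2 cm⁴.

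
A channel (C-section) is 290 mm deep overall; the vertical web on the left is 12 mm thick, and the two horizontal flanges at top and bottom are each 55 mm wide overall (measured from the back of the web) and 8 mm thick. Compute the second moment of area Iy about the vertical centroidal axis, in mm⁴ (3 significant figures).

Iy ≈ 5.82 × 10⁵ mm⁴

Break the section into simple shapes (no overlaps), measuring from the bottom-left corner of the bounding box.
Web: 12 × 290, A = 3 480 mm², x = 6 mm, Ī = 41 760 mm⁴.
Top flange (beyond web): 43 × 8, A = 344 mm², x = 33.5 mm, Ī = 53 005 mm⁴.
Bottom flange (beyond web): 43 × 8, A = 344 mm², x = 33.5 mm, Ī = 53 005 mm⁴.
Centroid: x̄ = ΣA·x / ΣA = 10.539 mm.
Transfer each piece to the vertical centroidal axis using Ī + A·d² with d = x − 10.539:
  web: d = -4.5393 mm → contributes +113 468 mm⁴
  top flange (beyond web): d = 22.961 mm → contributes +234 359 mm⁴
  bottom flange (beyond web): d = 22.961 mm → contributes +234 359 mm⁴
Total I = 582 185 mm⁴.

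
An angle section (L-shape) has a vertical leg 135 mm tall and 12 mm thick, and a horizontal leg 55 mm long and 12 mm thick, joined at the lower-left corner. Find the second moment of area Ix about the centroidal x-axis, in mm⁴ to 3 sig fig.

Treat the section as a set of non-overlapping primitives; coordinates are from the bounding-box lower-left.
Vertical leg: 12 × 135, A = 1 620 mm², y = 67.5 mm, Ī = 2 460 375 mm⁴.
Horizontal leg (remainder): 43 × 12, A = 516 mm², y = 6 mm, Ī = 6 192 mm⁴.
Centroid: ȳ = ΣA·y / ΣA = 52.643 mm.
Transfer each piece to the centroidal x-axis using Ī + A·d² with d = y − 52.643:
  vertical leg: d = 14.857 mm → contributes +2 817 946 mm⁴
  horizontal leg (remainder): d = -46.643 mm → contributes +1 128 798 mm⁴
Total I = 3 946 744 mm⁴.

Ix ≈ 3.95 × 10⁶ mm⁴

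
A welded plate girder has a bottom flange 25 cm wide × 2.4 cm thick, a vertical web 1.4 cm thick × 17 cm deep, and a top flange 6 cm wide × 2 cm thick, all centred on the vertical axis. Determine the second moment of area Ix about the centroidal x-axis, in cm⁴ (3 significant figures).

Treat the section as a set of non-overlapping primitives; coordinates are from the bounding-box lower-left.
Bottom plate: 25 × 2.4, A = 60 cm², y = 1.2 cm, Ī = 28.8 cm⁴.
Web plate: 1.4 × 17, A = 23.8 cm², y = 10.9 cm, Ī = 573.18 cm⁴.
Top plate: 6 × 2, A = 12 cm², y = 20.4 cm, Ī = 4 cm⁴.
Centroid: ȳ = ΣA·y / ΣA = 6.0148 cm.
Transfer each piece to the centroidal x-axis using Ī + A·d² with d = y − 6.0148:
  bottom plate: d = -4.8148 cm → contributes +1419.8 cm⁴
  web plate: d = 4.8852 cm → contributes +1141.2 cm⁴
  top plate: d = 14.385 cm → contributes +2487.2 cm⁴
Total I = 5048.1 cm⁴.

Ix ≈ 5050 cm⁴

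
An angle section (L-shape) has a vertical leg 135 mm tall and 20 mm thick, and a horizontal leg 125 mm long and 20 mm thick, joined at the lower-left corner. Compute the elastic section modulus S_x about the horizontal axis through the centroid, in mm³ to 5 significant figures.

S_x ≈ 8.7162 × 10⁴ mm³

Break the section into simple shapes (no overlaps), measuring from the bottom-left corner of the bounding box.
Vertical leg: 20 × 135, A = 2 700 mm², y = 67.5 mm, Ī = 4 100 625 mm⁴.
Horizontal leg (remainder): 105 × 20, A = 2 100 mm², y = 10 mm, Ī = 70 000 mm⁴.
Centroid: ȳ = ΣA·y / ΣA = 42.34375 mm.
Transfer each piece to the horizontal axis through the centroid using Ī + A·d² with d = y − 42.34375:
  vertical leg: d = 25.15625 mm → contributes +5 809 285 mm⁴
  horizontal leg (remainder): d = -32.34375 mm → contributes +2 266 848 mm⁴
Total I = 8 076 133 mm⁴.
Extreme fibre distance c = 92.65625 mm; S = I/c = 87162.31 mm³.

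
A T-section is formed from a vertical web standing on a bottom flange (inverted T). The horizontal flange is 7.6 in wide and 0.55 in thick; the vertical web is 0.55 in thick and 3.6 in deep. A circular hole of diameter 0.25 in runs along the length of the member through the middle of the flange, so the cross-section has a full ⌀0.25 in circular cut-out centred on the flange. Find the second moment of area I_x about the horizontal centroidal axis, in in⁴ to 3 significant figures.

I_x ≈ 8.01 in⁴

Decompose the section into non-overlapping parts with the origin at the bottom-left of its bounding rectangle.
Flange: 7.6 × 0.55, A = 4.18 in², y = 0.275 in, Ī = 0.10537 in⁴.
Web: 0.55 × 3.6, A = 1.98 in², y = 2.35 in, Ī = 2.1384 in⁴.
Hole (subtracted): ⌀0.25, A = 0.049087 in², y = 0.275 in, Ī = 0.00019175 in⁴.
Centroid: ȳ = ΣA·y / ΣA = 0.94732 in.
Transfer each piece to the horizontal centroidal axis using Ī + A·d² with d = y − 0.94732:
  flange: d = -0.67232 in → contributes +1.9948 in⁴
  web: d = 1.4027 in → contributes +6.0341 in⁴
  hole: d = -0.67232 in → contributes −0.02238 in⁴
Total I = 8.0065 in⁴.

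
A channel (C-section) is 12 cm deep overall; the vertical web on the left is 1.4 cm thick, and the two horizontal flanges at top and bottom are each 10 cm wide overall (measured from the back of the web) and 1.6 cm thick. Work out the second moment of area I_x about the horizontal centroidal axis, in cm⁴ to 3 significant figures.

Decompose the section into non-overlapping parts with the origin at the bottom-left of its bounding rectangle.
Web: 1.4 × 12, A = 16.8 cm², y = 6 cm, Ī = 201.6 cm⁴.
Top flange (beyond web): 8.6 × 1.6, A = 13.76 cm², y = 11.2 cm, Ī = 2.9355 cm⁴.
Bottom flange (beyond web): 8.6 × 1.6, A = 13.76 cm², y = 0.8 cm, Ī = 2.9355 cm⁴.
By symmetry the centroid is at mid-height, ȳ = 6 cm.
Transfer each piece to the horizontal centroidal axis using Ī + A·d² with d = y − 6:
  web: d = 0 cm → contributes +201.6 cm⁴
  top flange (beyond web): d = 5.2 cm → contributes +375.01 cm⁴
  bottom flange (beyond web): d = -5.2 cm → contributes +375.01 cm⁴
Total I = 951.61 cm⁴.

I_x ≈ 952 cm⁴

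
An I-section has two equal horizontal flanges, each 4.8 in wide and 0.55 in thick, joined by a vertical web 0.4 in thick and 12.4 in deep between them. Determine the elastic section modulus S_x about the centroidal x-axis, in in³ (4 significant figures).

Break the section into simple shapes (no overlaps), measuring from the bottom-left corner of the bounding box.
Bottom flange: 4.8 × 0.55, A = 2.64 in², y = 0.275 in, Ī = 0.06655 in⁴.
Web: 0.4 × 12.4, A = 4.96 in², y = 6.75 in, Ī = 63.5541 in⁴.
Top flange: 4.8 × 0.55, A = 2.64 in², y = 13.225 in, Ī = 0.06655 in⁴.
By symmetry the centroid is at mid-height, ȳ = 6.75 in.
Transfer each piece to the centroidal x-axis using Ī + A·d² with d = y − 6.75:
  bottom flange: d = -6.475 in → contributes +110.75 in⁴
  web: d = 0 in → contributes +63.5541 in⁴
  top flange: d = 6.475 in → contributes +110.75 in⁴
Total I = 285.055 in⁴.
Extreme fibre distance c = 6.75 in; S = I/c = 42.2303 in³.

S_x ≈ 42.23 in³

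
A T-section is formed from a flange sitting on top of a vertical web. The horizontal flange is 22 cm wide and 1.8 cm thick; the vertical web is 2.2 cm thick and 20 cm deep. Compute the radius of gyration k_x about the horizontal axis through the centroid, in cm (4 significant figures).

k_x ≈ 6.877 cm

Decompose the section into non-overlapping parts with the origin at the bottom-left of its bounding rectangle.
Flange: 22 × 1.8, A = 39.6 cm², y = 20.9 cm, Ī = 10.692 cm⁴.
Web: 2.2 × 20, A = 44 cm², y = 10 cm, Ī = 1466.67 cm⁴.
Centroid: ȳ = ΣA·y / ΣA = 15.1632 cm.
Transfer each piece to the horizontal axis through the centroid using Ī + A·d² with d = y − 15.1632:
  flange: d = 5.73684 cm → contributes +1313.98 cm⁴
  web: d = -5.16316 cm → contributes +2639.63 cm⁴
Total I = 3953.61 cm⁴.
Radius of gyration: k = √(I/A) = √(3953.61 / 83.6) = 6.87692 cm.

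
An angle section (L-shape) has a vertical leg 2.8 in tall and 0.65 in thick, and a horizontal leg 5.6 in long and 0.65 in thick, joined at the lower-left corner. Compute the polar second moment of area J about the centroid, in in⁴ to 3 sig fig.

Break the section into simple shapes (no overlaps), measuring from the bottom-left corner of the bounding box.
Vertical leg: 0.65 × 2.8, A = 1.82 in², y = 1.4 in, Ī = 1.1891 in⁴.
Horizontal leg (remainder): 4.95 × 0.65, A = 3.2175 in², y = 0.325 in, Ī = 0.11328 in⁴.
Centroid: ȳ = ΣA·y / ΣA = 0.71339 in.
Transfer each piece to the centroidal x-axis using Ī + A·d² with d = y − 0.71339:
  vertical leg: d = 0.68661 in → contributes +2.0471 in⁴
  horizontal leg (remainder): d = -0.38839 in → contributes +0.59863 in⁴
Total I = 2.6457 in⁴.
For the y-axis: x̄ = 2.1134 in.
Repeating about the centroidal y-axis gives I_y = 15.747 in⁴.
Polar second moment: J = I_x + I_y = 18.393 in⁴.

J ≈ 18.4 in⁴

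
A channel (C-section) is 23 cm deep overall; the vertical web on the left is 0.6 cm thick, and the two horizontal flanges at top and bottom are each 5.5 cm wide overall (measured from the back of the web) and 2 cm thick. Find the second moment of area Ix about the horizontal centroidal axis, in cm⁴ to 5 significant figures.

Ix ≈ 2775.8 cm⁴

Break the section into simple shapes (no overlaps), measuring from the bottom-left corner of the bounding box.
Web: 0.6 × 23, A = 13.8 cm², y = 11.5 cm, Ī = 608.35 cm⁴.
Top flange (beyond web): 4.9 × 2, A = 9.8 cm², y = 22 cm, Ī = 3.266667 cm⁴.
Bottom flange (beyond web): 4.9 × 2, A = 9.8 cm², y = 1 cm, Ī = 3.266667 cm⁴.
By symmetry the centroid is at mid-height, ȳ = 11.5 cm.
Transfer each piece to the horizontal centroidal axis using Ī + A·d² with d = y − 11.5:
  web: d = 0 cm → contributes +608.35 cm⁴
  top flange (beyond web): d = 10.5 cm → contributes +1083.717 cm⁴
  bottom flange (beyond web): d = -10.5 cm → contributes +1083.717 cm⁴
Total I = 2775.783 cm⁴.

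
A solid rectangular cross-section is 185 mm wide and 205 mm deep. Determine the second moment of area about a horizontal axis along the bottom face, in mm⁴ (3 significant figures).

I_base ≈ 5.31 × 10⁸ mm⁴

The section: 185 × 205, A = 37 925 mm², y = 102.5 mm, Ī = 132 816 510 mm⁴.
Transfer it to a horizontal axis along the bottom face using Ī + A·d² with d = y − 0:
  the section: d = 102.5 mm → contributes +531 266 042 mm⁴
Total I = 531 266 042 mm⁴.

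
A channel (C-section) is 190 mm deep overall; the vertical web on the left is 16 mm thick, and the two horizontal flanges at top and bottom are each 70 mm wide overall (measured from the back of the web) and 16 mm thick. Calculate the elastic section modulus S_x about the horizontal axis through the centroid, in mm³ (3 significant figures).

Break the section into simple shapes (no overlaps), measuring from the bottom-left corner of the bounding box.
Web: 16 × 190, A = 3 040 mm², y = 95 mm, Ī = 9 145 333 mm⁴.
Top flange (beyond web): 54 × 16, A = 864 mm², y = 182 mm, Ī = 18 432 mm⁴.
Bottom flange (beyond web): 54 × 16, A = 864 mm², y = 8 mm, Ī = 18 432 mm⁴.
By symmetry the centroid is at mid-height, ȳ = 95 mm.
Transfer each piece to the horizontal axis through the centroid using Ī + A·d² with d = y − 95:
  web: d = 0 mm → contributes +9 145 333 mm⁴
  top flange (beyond web): d = 87 mm → contributes +6 558 048 mm⁴
  bottom flange (beyond web): d = -87 mm → contributes +6 558 048 mm⁴
Total I = 22 261 429 mm⁴.
Extreme fibre distance c = 95 mm; S = I/c = 234 331 mm³.

S_x ≈ 2.34 × 10⁵ mm³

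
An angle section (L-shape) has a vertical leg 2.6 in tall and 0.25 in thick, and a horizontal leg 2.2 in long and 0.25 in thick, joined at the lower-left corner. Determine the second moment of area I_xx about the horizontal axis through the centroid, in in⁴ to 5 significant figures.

I_xx ≈ 0.75331 in⁴

Break the section into simple shapes (no overlaps), measuring from the bottom-left corner of the bounding box.
Vertical leg: 0.25 × 2.6, A = 0.65 in², y = 1.3 in, Ī = 0.3661667 in⁴.
Horizontal leg (remainder): 1.95 × 0.25, A = 0.4875 in², y = 0.125 in, Ī = 0.002539063 in⁴.
Centroid: ȳ = ΣA·y / ΣA = 0.7964286 in.
Transfer each piece to the horizontal axis through the centroid using Ī + A·d² with d = y − 0.7964286:
  vertical leg: d = 0.5035714 in → contributes +0.5309964 in⁴
  horizontal leg (remainder): d = -0.6714286 in → contributes +0.222312 in⁴
Total I = 0.7533084 in⁴.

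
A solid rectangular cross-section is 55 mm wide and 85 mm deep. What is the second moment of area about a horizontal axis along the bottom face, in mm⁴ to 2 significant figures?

I_base ≈ 1.1 × 10⁷ mm⁴

The section: 55 × 85, A = 4 675 mm², y = 42.5 mm, Ī = 2 814 740 mm⁴.
Transfer it to a horizontal axis along the bottom face using Ī + A·d² with d = y − 0:
  the section: d = 42.5 mm → contributes +11 258 958 mm⁴
Total I = 11 258 958 mm⁴.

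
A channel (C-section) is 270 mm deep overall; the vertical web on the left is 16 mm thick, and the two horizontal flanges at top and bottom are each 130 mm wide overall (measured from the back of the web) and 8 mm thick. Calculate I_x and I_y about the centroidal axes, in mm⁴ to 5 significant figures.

I_x ≈ 5.7555 × 10⁷ mm⁴, I_y ≈ 7.4861 × 10⁶ mm⁴

Break the section into simple shapes (no overlaps), measuring from the bottom-left corner of the bounding box.
Web: 16 × 270, A = 4 320 mm², y = 135 mm, Ī = 26 244 000 mm⁴.
Top flange (beyond web): 114 × 8, A = 912 mm², y = 266 mm, Ī = 4 864 mm⁴.
Bottom flange (beyond web): 114 × 8, A = 912 mm², y = 4 mm, Ī = 4 864 mm⁴.
By symmetry the centroid is at mid-height, ȳ = 135 mm.
Transfer each piece to the centroidal x-axis using Ī + A·d² with d = y − 135:
  web: d = 0 mm → contributes +26 244 000 mm⁴
  top flange (beyond web): d = 131 mm → contributes +15 655 696 mm⁴
  bottom flange (beyond web): d = -131 mm → contributes +15 655 696 mm⁴
Total I = 57 555 392 mm⁴.
For the y-axis: x̄ = 27.29688 mm.
Repeating about the centroidal y-axis gives I_y = 7 486 115 mm⁴.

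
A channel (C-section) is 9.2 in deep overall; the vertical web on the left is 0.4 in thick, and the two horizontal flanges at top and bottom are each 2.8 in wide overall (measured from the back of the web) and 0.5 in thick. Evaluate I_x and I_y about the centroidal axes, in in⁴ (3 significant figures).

Decompose the section into non-overlapping parts with the origin at the bottom-left of its bounding rectangle.
Web: 0.4 × 9.2, A = 3.68 in², y = 4.6 in, Ī = 25.956 in⁴.
Top flange (beyond web): 2.4 × 0.5, A = 1.2 in², y = 8.95 in, Ī = 0.025 in⁴.
Bottom flange (beyond web): 2.4 × 0.5, A = 1.2 in², y = 0.25 in, Ī = 0.025 in⁴.
By symmetry the centroid is at mid-height, ȳ = 4.6 in.
Transfer each piece to the centroidal x-axis using Ī + A·d² with d = y − 4.6:
  web: d = 0 in → contributes +25.956 in⁴
  top flange (beyond web): d = 4.35 in → contributes +22.732 in⁴
  bottom flange (beyond web): d = -4.35 in → contributes +22.732 in⁴
Total I = 71.42 in⁴.
For the y-axis: x̄ = 0.75263 in.
Repeating about the centroidal y-axis gives I_y = 4.0482 in⁴.

I_x ≈ 71.4 in⁴, I_y ≈ 4.05 in⁴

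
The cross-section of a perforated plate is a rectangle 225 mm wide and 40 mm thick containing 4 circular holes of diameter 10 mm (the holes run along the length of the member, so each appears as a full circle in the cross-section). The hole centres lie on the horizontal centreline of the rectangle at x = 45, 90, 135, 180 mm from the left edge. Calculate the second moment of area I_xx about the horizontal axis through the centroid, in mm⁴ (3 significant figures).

Break the section into simple shapes (no overlaps), measuring from the bottom-left corner of the bounding box.
Plate: 225 × 40, A = 9 000 mm², y = 20 mm, Ī = 1 200 000 mm⁴.
Hole 1 (subtracted): ⌀10, A = 78.54 mm², y = 20 mm, Ī = 490.87 mm⁴.
Hole 2 (subtracted): ⌀10, A = 78.54 mm², y = 20 mm, Ī = 490.87 mm⁴.
Hole 3 (subtracted): ⌀10, A = 78.54 mm², y = 20 mm, Ī = 490.87 mm⁴.
Hole 4 (subtracted): ⌀10, A = 78.54 mm², y = 20 mm, Ī = 490.87 mm⁴.
By symmetry the centroid is at mid-height, ȳ = 20 mm.
All pieces are centred on the horizontal axis through the centroid, so I = ΣĪ (holes subtracted) = 1 198 037 mm⁴.

I_xx ≈ 1.20 × 10⁶ mm⁴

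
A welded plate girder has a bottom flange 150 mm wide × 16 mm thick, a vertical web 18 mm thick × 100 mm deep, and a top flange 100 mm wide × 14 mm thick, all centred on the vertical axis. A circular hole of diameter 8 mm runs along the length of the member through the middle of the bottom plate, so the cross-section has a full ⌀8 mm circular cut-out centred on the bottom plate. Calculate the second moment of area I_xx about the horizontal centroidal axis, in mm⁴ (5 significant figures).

I_xx ≈ 1.3452 × 10⁷ mm⁴

Decompose the section into non-overlapping parts with the origin at the bottom-left of its bounding rectangle.
Bottom plate: 150 × 16, A = 2 400 mm², y = 8 mm, Ī = 51 200 mm⁴.
Web plate: 18 × 100, A = 1 800 mm², y = 66 mm, Ī = 1 500 000 mm⁴.
Top plate: 100 × 14, A = 1 400 mm², y = 123 mm, Ī = 22866.67 mm⁴.
Hole (subtracted): ⌀8, A = 50.26548 mm², y = 8 mm, Ī = 201.0619 mm⁴.
Centroid: ȳ = ΣA·y / ΣA = 55.82211 mm.
Transfer each piece to the horizontal centroidal axis using Ī + A·d² with d = y − 55.82211:
  bottom plate: d = -47.82211 mm → contributes +5 539 889 mm⁴
  web plate: d = 10.17789 mm → contributes +1 686 461 mm⁴
  top plate: d = 67.17789 mm → contributes +6 340 884 mm⁴
  hole: d = -47.82211 mm → contributes −115155.9 mm⁴
Total I = 13 452 078 mm⁴.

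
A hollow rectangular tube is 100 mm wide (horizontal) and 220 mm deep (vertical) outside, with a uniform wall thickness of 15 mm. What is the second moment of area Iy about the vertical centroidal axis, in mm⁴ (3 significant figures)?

Split into non-overlapping primitives; take the origin at the lower-left of the bounding box.
Outer rectangle: 100 × 220, A = 22 000 mm², x = 50 mm, Ī = 18 333 333 mm⁴.
Inner void (subtracted): 70 × 190, A = 13 300 mm², x = 50 mm, Ī = 5 430 833 mm⁴.
By symmetry the centroid is at mid-width, x̄ = 50 mm.
All pieces are centred on the vertical centroidal axis, so I = ΣĪ (holes subtracted) = 12 902 500 mm⁴.

Iy ≈ 1.29 × 10⁷ mm⁴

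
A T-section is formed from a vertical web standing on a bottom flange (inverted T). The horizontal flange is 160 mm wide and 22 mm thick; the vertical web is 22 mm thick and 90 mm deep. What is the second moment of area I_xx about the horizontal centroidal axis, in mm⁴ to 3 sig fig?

Decompose the section into non-overlapping parts with the origin at the bottom-left of its bounding rectangle.
Flange: 160 × 22, A = 3 520 mm², y = 11 mm, Ī = 141 973 mm⁴.
Web: 22 × 90, A = 1 980 mm², y = 67 mm, Ī = 1 336 500 mm⁴.
Centroid: ȳ = ΣA·y / ΣA = 31.16 mm.
Transfer each piece to the horizontal centroidal axis using Ī + A·d² with d = y − 31.16:
  flange: d = -20.16 mm → contributes +1 572 591 mm⁴
  web: d = 35.84 mm → contributes +3 879 821 mm⁴
Total I = 5 452 413 mm⁴.

I_xx ≈ 5.45 × 10⁶ mm⁴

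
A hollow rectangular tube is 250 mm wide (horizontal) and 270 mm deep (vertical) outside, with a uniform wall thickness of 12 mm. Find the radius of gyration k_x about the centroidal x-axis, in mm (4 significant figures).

k_x ≈ 104.4 mm

Split into non-overlapping primitives; take the origin at the lower-left of the bounding box.
Outer rectangle: 250 × 270, A = 67 500 mm², y = 135 mm, Ī = 410 062 500 mm⁴.
Inner void (subtracted): 226 × 246, A = 55 596 mm², y = 135 mm, Ī = 280 370 628 mm⁴.
By symmetry the centroid is at mid-height, ȳ = 135 mm.
All pieces are centred on the centroidal x-axis, so I = ΣĪ (holes subtracted) = 129 691 872 mm⁴.
Radius of gyration: k = √(I/A) = √(129 691 872 / 11 904) = 104.378 mm.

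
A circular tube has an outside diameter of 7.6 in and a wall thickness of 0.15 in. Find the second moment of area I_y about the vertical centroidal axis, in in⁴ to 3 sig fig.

I_y ≈ 24.4 in⁴

Break the section into simple shapes (no overlaps), measuring from the bottom-left corner of the bounding box.
Outer circle: ⌀7.6, A = 45.365 in², x = 3.8 in, Ī = 163.77 in⁴.
Bore (subtracted): ⌀7.3, A = 41.854 in², x = 3.8 in, Ī = 139.4 in⁴.
By symmetry the centroid is at mid-width, x̄ = 3.8 in.
All pieces are centred on the vertical centroidal axis, so I = ΣĪ (holes subtracted) = 24.367 in⁴.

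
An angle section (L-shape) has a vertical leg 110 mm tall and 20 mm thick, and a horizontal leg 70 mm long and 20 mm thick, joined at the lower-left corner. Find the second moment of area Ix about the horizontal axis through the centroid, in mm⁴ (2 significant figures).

Break the section into simple shapes (no overlaps), measuring from the bottom-left corner of the bounding box.
Vertical leg: 20 × 110, A = 2 200 mm², y = 55 mm, Ī = 2 218 333 mm⁴.
Horizontal leg (remainder): 50 × 20, A = 1 000 mm², y = 10 mm, Ī = 33 333 mm⁴.
Centroid: ȳ = ΣA·y / ΣA = 40.94 mm.
Transfer each piece to the horizontal axis through the centroid using Ī + A·d² with d = y − 40.94:
  vertical leg: d = 14.06 mm → contributes +2 653 392 mm⁴
  horizontal leg (remainder): d = -30.94 mm → contributes +990 462 mm⁴
Total I = 3 643 854 mm⁴.

Ix ≈ 3.6 × 10⁶ mm⁴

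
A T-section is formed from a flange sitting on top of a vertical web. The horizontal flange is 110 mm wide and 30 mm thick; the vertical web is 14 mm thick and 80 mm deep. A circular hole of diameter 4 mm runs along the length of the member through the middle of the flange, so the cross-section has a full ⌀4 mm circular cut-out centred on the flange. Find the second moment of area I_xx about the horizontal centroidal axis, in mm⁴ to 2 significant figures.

Split into non-overlapping primitives; take the origin at the lower-left of the bounding box.
Flange: 110 × 30, A = 3 300 mm², y = 95 mm, Ī = 247 500 mm⁴.
Web: 14 × 80, A = 1 120 mm², y = 40 mm, Ī = 597 333 mm⁴.
Hole (subtracted): ⌀4, A = 12.57 mm², y = 95 mm, Ī = 12.57 mm⁴.
Centroid: ȳ = ΣA·y / ΣA = 81.02 mm.
Transfer each piece to the horizontal centroidal axis using Ī + A·d² with d = y − 81.02:
  flange: d = 13.98 mm → contributes +892 120 mm⁴
  web: d = -41.02 mm → contributes +2 482 223 mm⁴
  hole: d = 13.98 mm → contributes −2 467 mm⁴
Total I = 3 371 875 mm⁴.

I_xx ≈ 3.4 × 10⁶ mm⁴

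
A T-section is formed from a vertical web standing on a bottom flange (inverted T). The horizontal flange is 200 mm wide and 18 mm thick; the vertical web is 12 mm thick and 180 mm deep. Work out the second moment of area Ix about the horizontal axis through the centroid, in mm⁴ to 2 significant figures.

Decompose the section into non-overlapping parts with the origin at the bottom-left of its bounding rectangle.
Flange: 200 × 18, A = 3 600 mm², y = 9 mm, Ī = 97 200 mm⁴.
Web: 12 × 180, A = 2 160 mm², y = 108 mm, Ī = 5 832 000 mm⁴.
Centroid: ȳ = ΣA·y / ΣA = 46.13 mm.
Transfer each piece to the horizontal axis through the centroid using Ī + A·d² with d = y − 46.13:
  flange: d = -37.13 mm → contributes +5 058 956 mm⁴
  web: d = 61.88 mm → contributes +14 101 594 mm⁴
Total I = 19 160 550 mm⁴.

Ix ≈ 1.9 × 10⁷ mm⁴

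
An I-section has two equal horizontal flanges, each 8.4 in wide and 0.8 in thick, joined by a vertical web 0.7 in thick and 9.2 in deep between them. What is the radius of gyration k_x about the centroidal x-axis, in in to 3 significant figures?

Treat the section as a set of non-overlapping primitives; coordinates are from the bounding-box lower-left.
Bottom flange: 8.4 × 0.8, A = 6.72 in², y = 0.4 in, Ī = 0.3584 in⁴.
Web: 0.7 × 9.2, A = 6.44 in², y = 5.4 in, Ī = 45.423 in⁴.
Top flange: 8.4 × 0.8, A = 6.72 in², y = 10.4 in, Ī = 0.3584 in⁴.
By symmetry the centroid is at mid-height, ȳ = 5.4 in.
Transfer each piece to the centroidal x-axis using Ī + A·d² with d = y − 5.4:
  bottom flange: d = -5 in → contributes +168.36 in⁴
  web: d = 0 in → contributes +45.423 in⁴
  top flange: d = 5 in → contributes +168.36 in⁴
Total I = 382.14 in⁴.
Radius of gyration: k = √(I/A) = √(382.14 / 19.88) = 4.3843 in.

k_x ≈ 4.38 in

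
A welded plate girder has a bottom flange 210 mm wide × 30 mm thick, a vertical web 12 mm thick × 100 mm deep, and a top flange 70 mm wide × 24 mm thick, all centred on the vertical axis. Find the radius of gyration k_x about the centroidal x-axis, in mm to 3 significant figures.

Break the section into simple shapes (no overlaps), measuring from the bottom-left corner of the bounding box.
Bottom plate: 210 × 30, A = 6 300 mm², y = 15 mm, Ī = 472 500 mm⁴.
Web plate: 12 × 100, A = 1 200 mm², y = 80 mm, Ī = 1 000 000 mm⁴.
Top plate: 70 × 24, A = 1 680 mm², y = 142 mm, Ī = 80 640 mm⁴.
Centroid: ȳ = ΣA·y / ΣA = 46.739 mm.
Transfer each piece to the centroidal x-axis using Ī + A·d² with d = y − 46.739:
  bottom plate: d = -31.739 mm → contributes +6 818 719 mm⁴
  web plate: d = 33.261 mm → contributes +2 327 588 mm⁴
  top plate: d = 95.261 mm → contributes +15 326 206 mm⁴
Total I = 24 472 513 mm⁴.
Radius of gyration: k = √(I/A) = √(24 472 513 / 9 180) = 51.632 mm.

k_x ≈ 51.6 mm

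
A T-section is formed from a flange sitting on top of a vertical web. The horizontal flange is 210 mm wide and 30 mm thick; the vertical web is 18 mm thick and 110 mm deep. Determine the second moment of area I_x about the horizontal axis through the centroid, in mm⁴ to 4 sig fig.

Split into non-overlapping primitives; take the origin at the lower-left of the bounding box.
Flange: 210 × 30, A = 6 300 mm², y = 125 mm, Ī = 472 500 mm⁴.
Web: 18 × 110, A = 1 980 mm², y = 55 mm, Ī = 1 996 500 mm⁴.
Centroid: ȳ = ΣA·y / ΣA = 108.261 mm.
Transfer each piece to the horizontal axis through the centroid using Ī + A·d² with d = y − 108.261:
  flange: d = 16.7391 mm → contributes +2 237 750 mm⁴
  web: d = -53.2609 mm → contributes +7 613 206 mm⁴
Total I = 9 850 957 mm⁴.

I_x ≈ 9.851 × 10⁶ mm⁴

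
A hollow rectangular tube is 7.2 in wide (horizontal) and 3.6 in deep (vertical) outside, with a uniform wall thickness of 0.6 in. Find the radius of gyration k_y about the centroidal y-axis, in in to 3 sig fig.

k_y ≈ 2.44 in

Split into non-overlapping primitives; take the origin at the lower-left of the bounding box.
Outer rectangle: 7.2 × 3.6, A = 25.92 in², x = 3.6 in, Ī = 111.97 in⁴.
Inner void (subtracted): 6 × 2.4, A = 14.4 in², x = 3.6 in, Ī = 43.2 in⁴.
By symmetry the centroid is at mid-width, x̄ = 3.6 in.
All pieces are centred on the centroidal y-axis, so I = ΣĪ (holes subtracted) = 68.774 in⁴.
Radius of gyration: k = √(I/A) = √(68.774 / 11.52) = 2.4434 in.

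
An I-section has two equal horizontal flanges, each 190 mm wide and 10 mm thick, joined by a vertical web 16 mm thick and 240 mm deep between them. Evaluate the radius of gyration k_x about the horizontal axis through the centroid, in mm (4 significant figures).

Decompose the section into non-overlapping parts with the origin at the bottom-left of its bounding rectangle.
Bottom flange: 190 × 10, A = 1 900 mm², y = 5 mm, Ī = 15833.3 mm⁴.
Web: 16 × 240, A = 3 840 mm², y = 130 mm, Ī = 18 432 000 mm⁴.
Top flange: 190 × 10, A = 1 900 mm², y = 255 mm, Ī = 15833.3 mm⁴.
By symmetry the centroid is at mid-height, ȳ = 130 mm.
Transfer each piece to the horizontal axis through the centroid using Ī + A·d² with d = y − 130:
  bottom flange: d = -125 mm → contributes +29 703 333 mm⁴
  web: d = 0 mm → contributes +18 432 000 mm⁴
  top flange: d = 125 mm → contributes +29 703 333 mm⁴
Total I = 77 838 667 mm⁴.
Radius of gyration: k = √(I/A) = √(77 838 667 / 7 640) = 100.937 mm.

k_x ≈ 100.9 mm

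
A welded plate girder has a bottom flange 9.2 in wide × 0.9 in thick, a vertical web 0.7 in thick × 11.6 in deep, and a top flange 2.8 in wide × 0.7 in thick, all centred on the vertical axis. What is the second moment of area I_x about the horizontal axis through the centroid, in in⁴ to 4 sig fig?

I_x ≈ 403.4 in⁴

Decompose the section into non-overlapping parts with the origin at the bottom-left of its bounding rectangle.
Bottom plate: 9.2 × 0.9, A = 8.28 in², y = 0.45 in, Ī = 0.5589 in⁴.
Web plate: 0.7 × 11.6, A = 8.12 in², y = 6.7 in, Ī = 91.0523 in⁴.
Top plate: 2.8 × 0.7, A = 1.96 in², y = 12.85 in, Ī = 0.0800333 in⁴.
Centroid: ȳ = ΣA·y / ΣA = 4.53791 in.
Transfer each piece to the horizontal axis through the centroid using Ī + A·d² with d = y − 4.53791:
  bottom plate: d = -4.08791 in → contributes +138.926 in⁴
  web plate: d = 2.16209 in → contributes +129.01 in⁴
  top plate: d = 8.31209 in → contributes +135.498 in⁴
Total I = 403.434 in⁴.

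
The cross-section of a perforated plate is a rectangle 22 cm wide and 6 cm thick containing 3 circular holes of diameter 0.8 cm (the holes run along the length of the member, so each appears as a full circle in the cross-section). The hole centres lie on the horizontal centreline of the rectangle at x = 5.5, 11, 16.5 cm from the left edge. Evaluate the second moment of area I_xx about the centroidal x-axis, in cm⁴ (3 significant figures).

Break the section into simple shapes (no overlaps), measuring from the bottom-left corner of the bounding box.
Plate: 22 × 6, A = 132 cm², y = 3 cm, Ī = 396 cm⁴.
Hole 1 (subtracted): ⌀0.8, A = 0.50265 cm², y = 3 cm, Ī = 0.020106 cm⁴.
Hole 2 (subtracted): ⌀0.8, A = 0.50265 cm², y = 3 cm, Ī = 0.020106 cm⁴.
Hole 3 (subtracted): ⌀0.8, A = 0.50265 cm², y = 3 cm, Ī = 0.020106 cm⁴.
By symmetry the centroid is at mid-height, ȳ = 3 cm.
All pieces are centred on the centroidal x-axis, so I = ΣĪ (holes subtracted) = 395.94 cm⁴.

I_xx ≈ 396 cm⁴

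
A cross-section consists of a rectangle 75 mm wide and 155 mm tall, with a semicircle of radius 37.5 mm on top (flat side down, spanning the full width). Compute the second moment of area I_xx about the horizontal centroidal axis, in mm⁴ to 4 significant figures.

I_xx ≈ 3.969 × 10⁷ mm⁴

Decompose the section into non-overlapping parts with the origin at the bottom-left of its bounding rectangle.
Rectangular body: 75 × 155, A = 11 625 mm², y = 77.5 mm, Ī = 23 274 219 mm⁴.
Semicircular cap: semicircle r = 37.5, A = 2208.93 mm², y = 170.915 mm, Ī = 217 049 mm⁴.
Centroid: ȳ = ΣA·y / ΣA = 92.4161 mm.
Transfer each piece to the horizontal centroidal axis using Ī + A·d² with d = y − 92.4161:
  rectangular body: d = -14.9161 mm → contributes +25 860 670 mm⁴
  semicircular cap: d = 78.4994 mm → contributes +13 828 827 mm⁴
Total I = 39 689 497 mm⁴.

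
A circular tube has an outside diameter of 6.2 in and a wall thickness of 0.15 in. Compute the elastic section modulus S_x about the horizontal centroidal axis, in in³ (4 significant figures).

S_x ≈ 4.210 in³

Split into non-overlapping primitives; take the origin at the lower-left of the bounding box.
Outer circle: ⌀6.2, A = 30.1907 in², y = 3.1 in, Ī = 72.5332 in⁴.
Bore (subtracted): ⌀5.9, A = 27.3397 in², y = 3.1 in, Ī = 59.481 in⁴.
By symmetry the centroid is at mid-height, ȳ = 3.1 in.
All pieces are centred on the horizontal centroidal axis, so I = ΣĪ (holes subtracted) = 13.0522 in⁴.
Extreme fibre distance c = 3.1 in; S = I/c = 4.21039 in³.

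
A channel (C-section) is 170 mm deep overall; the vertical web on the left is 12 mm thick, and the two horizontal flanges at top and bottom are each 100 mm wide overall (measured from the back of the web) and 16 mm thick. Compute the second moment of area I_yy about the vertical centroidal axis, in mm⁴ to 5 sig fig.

Break the section into simple shapes (no overlaps), measuring from the bottom-left corner of the bounding box.
Web: 12 × 170, A = 2 040 mm², x = 6 mm, Ī = 24 480 mm⁴.
Top flange (beyond web): 88 × 16, A = 1 408 mm², x = 56 mm, Ī = 908629.3 mm⁴.
Bottom flange (beyond web): 88 × 16, A = 1 408 mm², x = 56 mm, Ī = 908629.3 mm⁴.
Centroid: x̄ = ΣA·x / ΣA = 34.99506 mm.
Transfer each piece to the vertical centroidal axis using Ī + A·d² with d = x − 34.99506:
  web: d = -28.99506 mm → contributes +1 739 535 mm⁴
  top flange (beyond web): d = 21.00494 mm → contributes +1 529 850 mm⁴
  bottom flange (beyond web): d = 21.00494 mm → contributes +1 529 850 mm⁴
Total I = 4 799 235 mm⁴.

I_yy ≈ 4.7992 × 10⁶ mm⁴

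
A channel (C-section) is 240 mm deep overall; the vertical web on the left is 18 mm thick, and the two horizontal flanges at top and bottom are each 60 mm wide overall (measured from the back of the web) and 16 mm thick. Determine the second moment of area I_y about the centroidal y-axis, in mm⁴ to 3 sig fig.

Treat the section as a set of non-overlapping primitives; coordinates are from the bounding-box lower-left.
Web: 18 × 240, A = 4 320 mm², x = 9 mm, Ī = 116 640 mm⁴.
Top flange (beyond web): 42 × 16, A = 672 mm², x = 39 mm, Ī = 98 784 mm⁴.
Bottom flange (beyond web): 42 × 16, A = 672 mm², x = 39 mm, Ī = 98 784 mm⁴.
Centroid: x̄ = ΣA·x / ΣA = 16.119 mm.
Transfer each piece to the centroidal y-axis using Ī + A·d² with d = x − 16.119:
  web: d = -7.1186 mm → contributes +335 556 mm⁴
  top flange (beyond web): d = 22.881 mm → contributes +450 614 mm⁴
  bottom flange (beyond web): d = 22.881 mm → contributes +450 614 mm⁴
Total I = 1 236 784 mm⁴.

I_y ≈ 1.24 × 10⁶ mm⁴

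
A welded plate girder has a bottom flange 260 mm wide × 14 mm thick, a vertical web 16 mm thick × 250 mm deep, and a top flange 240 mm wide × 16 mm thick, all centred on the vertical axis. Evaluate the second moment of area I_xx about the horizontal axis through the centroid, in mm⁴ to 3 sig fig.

Break the section into simple shapes (no overlaps), measuring from the bottom-left corner of the bounding box.
Bottom plate: 260 × 14, A = 3 640 mm², y = 7 mm, Ī = 59 453 mm⁴.
Web plate: 16 × 250, A = 4 000 mm², y = 139 mm, Ī = 20 833 333 mm⁴.
Top plate: 240 × 16, A = 3 840 mm², y = 272 mm, Ī = 81 920 mm⁴.
Centroid: ȳ = ΣA·y / ΣA = 141.63 mm.
Transfer each piece to the horizontal axis through the centroid using Ī + A·d² with d = y − 141.63:
  bottom plate: d = -134.63 mm → contributes +66 039 380 mm⁴
  web plate: d = -2.6341 mm → contributes +20 861 088 mm⁴
  top plate: d = 130.37 mm → contributes +65 343 702 mm⁴
Total I = 152 244 170 mm⁴.

I_xx ≈ 1.52 × 10⁸ mm⁴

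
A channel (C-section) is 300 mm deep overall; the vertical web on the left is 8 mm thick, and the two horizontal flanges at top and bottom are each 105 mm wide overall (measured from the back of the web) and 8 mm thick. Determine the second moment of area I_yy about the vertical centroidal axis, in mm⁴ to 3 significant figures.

Split into non-overlapping primitives; take the origin at the lower-left of the bounding box.
Web: 8 × 300, A = 2 400 mm², x = 4 mm, Ī = 12 800 mm⁴.
Top flange (beyond web): 97 × 8, A = 776 mm², x = 56.5 mm, Ī = 608 449 mm⁴.
Bottom flange (beyond web): 97 × 8, A = 776 mm², x = 56.5 mm, Ī = 608 449 mm⁴.
Centroid: x̄ = ΣA·x / ΣA = 24.617 mm.
Transfer each piece to the vertical centroidal axis using Ī + A·d² with d = x − 24.617:
  web: d = -20.617 mm → contributes +1 032 986 mm⁴
  top flange (beyond web): d = 31.883 mm → contributes +1 397 252 mm⁴
  bottom flange (beyond web): d = 31.883 mm → contributes +1 397 252 mm⁴
Total I = 3 827 491 mm⁴.

I_yy ≈ 3.83 × 10⁶ mm⁴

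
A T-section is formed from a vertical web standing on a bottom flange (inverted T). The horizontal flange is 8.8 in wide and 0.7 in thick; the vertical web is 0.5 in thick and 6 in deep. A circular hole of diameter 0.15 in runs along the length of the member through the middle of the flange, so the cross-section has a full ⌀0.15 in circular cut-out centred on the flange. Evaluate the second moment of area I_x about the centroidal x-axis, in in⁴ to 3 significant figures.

Treat the section as a set of non-overlapping primitives; coordinates are from the bounding-box lower-left.
Flange: 8.8 × 0.7, A = 6.16 in², y = 0.35 in, Ī = 0.25153 in⁴.
Web: 0.5 × 6, A = 3 in², y = 3.7 in, Ī = 9 in⁴.
Hole (subtracted): ⌀0.15, A = 0.017671 in², y = 0.35 in, Ī = 0.00002485 in⁴.
Centroid: ȳ = ΣA·y / ΣA = 1.4493 in.
Transfer each piece to the centroidal x-axis using Ī + A·d² with d = y − 1.4493:
  flange: d = -1.0993 in → contributes +7.6954 in⁴
  web: d = 2.2507 in → contributes +24.197 in⁴
  hole: d = -1.0993 in → contributes −0.021379 in⁴
Total I = 31.871 in⁴.

I_x ≈ 31.9 in⁴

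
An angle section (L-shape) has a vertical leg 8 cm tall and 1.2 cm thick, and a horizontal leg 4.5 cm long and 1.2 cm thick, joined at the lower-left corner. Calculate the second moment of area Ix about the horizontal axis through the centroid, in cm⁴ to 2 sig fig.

Decompose the section into non-overlapping parts with the origin at the bottom-left of its bounding rectangle.
Vertical leg: 1.2 × 8, A = 9.6 cm², y = 4 cm, Ī = 51.2 cm⁴.
Horizontal leg (remainder): 3.3 × 1.2, A = 3.96 cm², y = 0.6 cm, Ī = 0.4752 cm⁴.
Centroid: ȳ = ΣA·y / ΣA = 3.007 cm.
Transfer each piece to the horizontal axis through the centroid using Ī + A·d² with d = y − 3.007:
  vertical leg: d = 0.9929 cm → contributes +60.66 cm⁴
  horizontal leg (remainder): d = -2.407 cm → contributes +23.42 cm⁴
Total I = 84.08 cm⁴.

Ix ≈ 84 cm⁴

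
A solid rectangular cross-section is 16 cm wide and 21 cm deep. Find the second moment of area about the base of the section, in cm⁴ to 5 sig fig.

I_base ≈ 4.9392 × 10⁴ cm⁴

The section: 16 × 21, A = 336 cm², y = 10.5 cm, Ī = 12 348 cm⁴.
Transfer it to a horizontal axis along the bottom face using Ī + A·d² with d = y − 0:
  the section: d = 10.5 cm → contributes +49 392 cm⁴
Total I = 49 392 cm⁴.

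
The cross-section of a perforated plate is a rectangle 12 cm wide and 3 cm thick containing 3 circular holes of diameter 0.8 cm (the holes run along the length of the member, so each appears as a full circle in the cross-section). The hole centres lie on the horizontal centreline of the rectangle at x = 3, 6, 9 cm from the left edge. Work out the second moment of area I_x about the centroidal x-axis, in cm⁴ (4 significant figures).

I_x ≈ 26.94 cm⁴

Break the section into simple shapes (no overlaps), measuring from the bottom-left corner of the bounding box.
Plate: 12 × 3, A = 36 cm², y = 1.5 cm, Ī = 27 cm⁴.
Hole 1 (subtracted): ⌀0.8, A = 0.502655 cm², y = 1.5 cm, Ī = 0.0201062 cm⁴.
Hole 2 (subtracted): ⌀0.8, A = 0.502655 cm², y = 1.5 cm, Ī = 0.0201062 cm⁴.
Hole 3 (subtracted): ⌀0.8, A = 0.502655 cm², y = 1.5 cm, Ī = 0.0201062 cm⁴.
By symmetry the centroid is at mid-height, ȳ = 1.5 cm.
All pieces are centred on the centroidal x-axis, so I = ΣĪ (holes subtracted) = 26.9397 cm⁴.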